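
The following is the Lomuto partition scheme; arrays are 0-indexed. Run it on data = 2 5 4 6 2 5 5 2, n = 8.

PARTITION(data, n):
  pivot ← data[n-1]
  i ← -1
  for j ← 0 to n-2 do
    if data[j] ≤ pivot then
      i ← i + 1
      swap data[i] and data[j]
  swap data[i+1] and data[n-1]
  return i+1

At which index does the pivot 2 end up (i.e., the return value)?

2

pivot=2, i=-1
j=0: 2≤2, i=0, swap(0,0) ⇒ 2 5 4 6 2 5 5 2
j=1: 5>2, skip
j=2: 4>2, skip
j=3: 6>2, skip
j=4: 2≤2, i=1, swap(1,4) ⇒ 2 2 4 6 5 5 5 2
j=5: 5>2, skip
j=6: 5>2, skip
swap(2,7) ⇒ 2 2 2 6 5 5 5 4; return 2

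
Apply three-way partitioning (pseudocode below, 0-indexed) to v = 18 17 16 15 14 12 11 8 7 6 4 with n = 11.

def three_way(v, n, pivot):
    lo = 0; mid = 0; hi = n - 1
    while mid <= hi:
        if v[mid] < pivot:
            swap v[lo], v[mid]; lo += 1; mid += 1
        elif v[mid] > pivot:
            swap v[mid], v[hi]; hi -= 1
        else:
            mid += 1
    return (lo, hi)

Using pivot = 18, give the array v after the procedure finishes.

pivot = 18; lo=0, mid=0, hi=10
v[mid]=18=18: mid=1
v[mid]=17<18: swap v[0],v[1]; lo=1,mid=2 → 17 18 16 15 14 12 11 8 7 6 4
v[mid]=16<18: swap v[1],v[2]; lo=2,mid=3 → 17 16 18 15 14 12 11 8 7 6 4
v[mid]=15<18: swap v[2],v[3]; lo=3,mid=4 → 17 16 15 18 14 12 11 8 7 6 4
v[mid]=14<18: swap v[3],v[4]; lo=4,mid=5 → 17 16 15 14 18 12 11 8 7 6 4
v[mid]=12<18: swap v[4],v[5]; lo=5,mid=6 → 17 16 15 14 12 18 11 8 7 6 4
v[mid]=11<18: swap v[5],v[6]; lo=6,mid=7 → 17 16 15 14 12 11 18 8 7 6 4
v[mid]=8<18: swap v[6],v[7]; lo=7,mid=8 → 17 16 15 14 12 11 8 18 7 6 4
v[mid]=7<18: swap v[7],v[8]; lo=8,mid=9 → 17 16 15 14 12 11 8 7 18 6 4
v[mid]=6<18: swap v[8],v[9]; lo=9,mid=10 → 17 16 15 14 12 11 8 7 6 18 4
v[mid]=4<18: swap v[9],v[10]; lo=10,mid=11 → 17 16 15 14 12 11 8 7 6 4 18
end: lo=10, hi=10; v = 17 16 15 14 12 11 8 7 6 4 18

17 16 15 14 12 11 8 7 6 4 18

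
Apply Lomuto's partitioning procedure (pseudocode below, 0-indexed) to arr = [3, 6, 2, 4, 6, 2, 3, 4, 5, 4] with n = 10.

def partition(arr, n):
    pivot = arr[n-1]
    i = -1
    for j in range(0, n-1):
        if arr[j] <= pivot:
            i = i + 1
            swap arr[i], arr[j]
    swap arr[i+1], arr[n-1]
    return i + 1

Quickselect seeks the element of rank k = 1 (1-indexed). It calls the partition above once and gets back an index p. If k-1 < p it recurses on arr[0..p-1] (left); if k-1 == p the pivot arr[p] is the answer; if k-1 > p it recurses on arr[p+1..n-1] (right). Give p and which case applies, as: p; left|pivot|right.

pivot=4, i=-1
j=0: 3≤4, i=0, swap(0,0) ⇒ [3, 6, 2, 4, 6, 2, 3, 4, 5, 4]
j=1: 6>4, skip
j=2: 2≤4, i=1, swap(1,2) ⇒ [3, 2, 6, 4, 6, 2, 3, 4, 5, 4]
j=3: 4≤4, i=2, swap(2,3) ⇒ [3, 2, 4, 6, 6, 2, 3, 4, 5, 4]
j=4: 6>4, skip
j=5: 2≤4, i=3, swap(3,5) ⇒ [3, 2, 4, 2, 6, 6, 3, 4, 5, 4]
j=6: 3≤4, i=4, swap(4,6) ⇒ [3, 2, 4, 2, 3, 6, 6, 4, 5, 4]
j=7: 4≤4, i=5, swap(5,7) ⇒ [3, 2, 4, 2, 3, 4, 6, 6, 5, 4]
j=8: 5>4, skip
swap(6,9) ⇒ [3, 2, 4, 2, 3, 4, 4, 6, 5, 6]; return 6
p = 6; k-1 = 0 < 6 ⇒ left

6; left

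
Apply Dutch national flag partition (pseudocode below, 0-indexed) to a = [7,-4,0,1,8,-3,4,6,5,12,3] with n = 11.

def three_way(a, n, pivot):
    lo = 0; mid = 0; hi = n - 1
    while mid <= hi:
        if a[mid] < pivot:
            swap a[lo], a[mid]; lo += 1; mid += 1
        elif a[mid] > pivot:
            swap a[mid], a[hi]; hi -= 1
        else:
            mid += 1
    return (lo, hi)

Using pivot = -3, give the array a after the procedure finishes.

pivot = -3; lo=0, mid=0, hi=10
a[mid]=7>-3: swap a[0],a[10]; hi=9 → [3,-4,0,1,8,-3,4,6,5,12,7]
a[mid]=3>-3: swap a[0],a[9]; hi=8 → [12,-4,0,1,8,-3,4,6,5,3,7]
a[mid]=12>-3: swap a[0],a[8]; hi=7 → [5,-4,0,1,8,-3,4,6,12,3,7]
a[mid]=5>-3: swap a[0],a[7]; hi=6 → [6,-4,0,1,8,-3,4,5,12,3,7]
a[mid]=6>-3: swap a[0],a[6]; hi=5 → [4,-4,0,1,8,-3,6,5,12,3,7]
a[mid]=4>-3: swap a[0],a[5]; hi=4 → [-3,-4,0,1,8,4,6,5,12,3,7]
a[mid]=-3=-3: mid=1
a[mid]=-4<-3: swap a[0],a[1]; lo=1,mid=2 → [-4,-3,0,1,8,4,6,5,12,3,7]
a[mid]=0>-3: swap a[2],a[4]; hi=3 → [-4,-3,8,1,0,4,6,5,12,3,7]
a[mid]=8>-3: swap a[2],a[3]; hi=2 → [-4,-3,1,8,0,4,6,5,12,3,7]
a[mid]=1>-3: swap a[2],a[2]; hi=1 → [-4,-3,1,8,0,4,6,5,12,3,7]
end: lo=1, hi=1; a = [-4,-3,1,8,0,4,6,5,12,3,7]

[-4,-3,1,8,0,4,6,5,12,3,7]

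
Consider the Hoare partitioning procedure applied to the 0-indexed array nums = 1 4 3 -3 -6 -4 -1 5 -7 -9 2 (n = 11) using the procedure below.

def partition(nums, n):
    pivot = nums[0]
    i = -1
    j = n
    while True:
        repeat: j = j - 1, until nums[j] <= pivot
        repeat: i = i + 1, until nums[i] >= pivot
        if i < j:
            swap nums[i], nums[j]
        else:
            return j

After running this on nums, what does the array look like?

pivot=1
j stops at 9 (-9), i stops at 0 (1); swap ⇒ -9 4 3 -3 -6 -4 -1 5 -7 1 2
j stops at 8 (-7), i stops at 1 (4); swap ⇒ -9 -7 3 -3 -6 -4 -1 5 4 1 2
j stops at 6 (-1), i stops at 2 (3); swap ⇒ -9 -7 -1 -3 -6 -4 3 5 4 1 2
j stops at 5, i stops at 6; i≥j ⇒ return 5. nums=-9 -7 -1 -3 -6 -4 3 5 4 1 2

-9 -7 -1 -3 -6 -4 3 5 4 1 2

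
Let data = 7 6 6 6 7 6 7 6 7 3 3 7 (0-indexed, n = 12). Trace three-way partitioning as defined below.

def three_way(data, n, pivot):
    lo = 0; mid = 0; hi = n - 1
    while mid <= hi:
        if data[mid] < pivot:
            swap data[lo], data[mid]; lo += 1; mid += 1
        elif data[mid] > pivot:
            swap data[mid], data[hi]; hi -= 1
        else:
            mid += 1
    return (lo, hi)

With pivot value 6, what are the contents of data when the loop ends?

3 3 6 6 6 6 6 7 7 7 7 7

pivot = 6; lo=0, mid=0, hi=11
data[mid]=7>6: swap data[0],data[11]; hi=10 → 7 6 6 6 7 6 7 6 7 3 3 7
data[mid]=7>6: swap data[0],data[10]; hi=9 → 3 6 6 6 7 6 7 6 7 3 7 7
data[mid]=3<6: swap data[0],data[0]; lo=1,mid=1 → 3 6 6 6 7 6 7 6 7 3 7 7
data[mid]=6=6: mid=2
data[mid]=6=6: mid=3
data[mid]=6=6: mid=4
data[mid]=7>6: swap data[4],data[9]; hi=8 → 3 6 6 6 3 6 7 6 7 7 7 7
data[mid]=3<6: swap data[1],data[4]; lo=2,mid=5 → 3 3 6 6 6 6 7 6 7 7 7 7
data[mid]=6=6: mid=6
data[mid]=7>6: swap data[6],data[8]; hi=7 → 3 3 6 6 6 6 7 6 7 7 7 7
data[mid]=7>6: swap data[6],data[7]; hi=6 → 3 3 6 6 6 6 6 7 7 7 7 7
data[mid]=6=6: mid=7
end: lo=2, hi=6; data = 3 3 6 6 6 6 6 7 7 7 7 7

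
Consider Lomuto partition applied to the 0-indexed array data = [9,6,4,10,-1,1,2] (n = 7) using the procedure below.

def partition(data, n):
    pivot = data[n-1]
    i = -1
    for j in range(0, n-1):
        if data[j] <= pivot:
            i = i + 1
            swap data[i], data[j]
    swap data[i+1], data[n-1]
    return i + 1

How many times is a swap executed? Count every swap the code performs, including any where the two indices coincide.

pivot=2, i=-1
j=0: 9>2, skip
j=1: 6>2, skip
j=2: 4>2, skip
j=3: 10>2, skip
j=4: -1≤2, i=0, swap(0,4) ⇒ [-1,6,4,10,9,1,2]
j=5: 1≤2, i=1, swap(1,5) ⇒ [-1,1,4,10,9,6,2]
swap(2,6) ⇒ [-1,1,2,10,9,6,4]; return 2

3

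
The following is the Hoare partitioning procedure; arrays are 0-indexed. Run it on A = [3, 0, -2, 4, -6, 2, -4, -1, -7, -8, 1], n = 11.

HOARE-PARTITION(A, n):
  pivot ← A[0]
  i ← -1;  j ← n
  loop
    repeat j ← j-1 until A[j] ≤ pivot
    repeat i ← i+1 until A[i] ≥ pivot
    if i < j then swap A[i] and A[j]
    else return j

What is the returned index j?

pivot = A[0] = 3; i = -1, j = 11
j→10 (A[10]=1≤3), i→0 (A[0]=3≥3); i<j, swap → [1, 0, -2, 4, -6, 2, -4, -1, -7, -8, 3]
j→9 (A[9]=-8≤3), i→3 (A[3]=4≥3); i<j, swap → [1, 0, -2, -8, -6, 2, -4, -1, -7, 4, 3]
j→8, i→9; i≥j, return j=8. A = [1, 0, -2, -8, -6, 2, -4, -1, -7, 4, 3]

8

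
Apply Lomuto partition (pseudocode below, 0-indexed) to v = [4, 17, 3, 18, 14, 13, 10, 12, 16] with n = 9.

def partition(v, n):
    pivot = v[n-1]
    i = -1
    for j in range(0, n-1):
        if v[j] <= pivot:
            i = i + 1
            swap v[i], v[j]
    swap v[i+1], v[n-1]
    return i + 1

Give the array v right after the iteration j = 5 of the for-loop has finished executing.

[4, 3, 14, 13, 17, 18, 10, 12, 16]

pivot = v[8] = 16; i = -1
j=0: v[0]=4 ≤ 16 → i=0, swap v[0],v[0] (no change) → [4, 17, 3, 18, 14, 13, 10, 12, 16]
j=1: v[1]=17 > 16 → no swap
j=2: v[2]=3 ≤ 16 → i=1, swap v[1],v[2] → [4, 3, 17, 18, 14, 13, 10, 12, 16]
j=3: v[3]=18 > 16 → no swap
j=4: v[4]=14 ≤ 16 → i=2, swap v[2],v[4] → [4, 3, 14, 18, 17, 13, 10, 12, 16]
j=5: v[5]=13 ≤ 16 → i=3, swap v[3],v[5] → [4, 3, 14, 13, 17, 18, 10, 12, 16]
(after j=5) v = [4, 3, 14, 13, 17, 18, 10, 12, 16]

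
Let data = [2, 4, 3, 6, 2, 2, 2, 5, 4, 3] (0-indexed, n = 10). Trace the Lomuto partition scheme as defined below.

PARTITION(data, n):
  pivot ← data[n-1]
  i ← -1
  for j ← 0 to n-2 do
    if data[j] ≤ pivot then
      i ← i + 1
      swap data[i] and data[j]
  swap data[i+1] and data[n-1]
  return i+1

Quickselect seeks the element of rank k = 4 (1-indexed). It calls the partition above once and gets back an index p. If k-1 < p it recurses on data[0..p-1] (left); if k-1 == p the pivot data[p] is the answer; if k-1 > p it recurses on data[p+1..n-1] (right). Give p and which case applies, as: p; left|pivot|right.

pivot = data[9] = 3; i = -1
j=0: data[0]=2 ≤ 3 → i=0, swap data[0],data[0] (no change) → [2, 4, 3, 6, 2, 2, 2, 5, 4, 3]
j=1: data[1]=4 > 3 → no swap
j=2: data[2]=3 ≤ 3 → i=1, swap data[1],data[2] → [2, 3, 4, 6, 2, 2, 2, 5, 4, 3]
j=3: data[3]=6 > 3 → no swap
j=4: data[4]=2 ≤ 3 → i=2, swap data[2],data[4] → [2, 3, 2, 6, 4, 2, 2, 5, 4, 3]
j=5: data[5]=2 ≤ 3 → i=3, swap data[3],data[5] → [2, 3, 2, 2, 4, 6, 2, 5, 4, 3]
j=6: data[6]=2 ≤ 3 → i=4, swap data[4],data[6] → [2, 3, 2, 2, 2, 6, 4, 5, 4, 3]
j=7: data[7]=5 > 3 → no swap
j=8: data[8]=4 > 3 → no swap
final swap data[5],data[9] → [2, 3, 2, 2, 2, 3, 4, 5, 4, 6]; return 5
p = 5; k-1 = 3 < 5 ⇒ left

5; left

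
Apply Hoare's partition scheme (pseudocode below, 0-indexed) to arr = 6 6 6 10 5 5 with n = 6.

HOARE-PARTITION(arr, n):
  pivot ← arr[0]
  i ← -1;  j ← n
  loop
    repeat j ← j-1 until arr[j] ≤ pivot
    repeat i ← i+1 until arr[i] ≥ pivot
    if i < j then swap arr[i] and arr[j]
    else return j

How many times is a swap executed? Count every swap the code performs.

pivot=6
j stops at 5 (5), i stops at 0 (6); swap ⇒ 5 6 6 10 5 6
j stops at 4 (5), i stops at 1 (6); swap ⇒ 5 5 6 10 6 6
j stops at 2, i stops at 2; i≥j ⇒ return 2. arr=5 5 6 10 6 6

2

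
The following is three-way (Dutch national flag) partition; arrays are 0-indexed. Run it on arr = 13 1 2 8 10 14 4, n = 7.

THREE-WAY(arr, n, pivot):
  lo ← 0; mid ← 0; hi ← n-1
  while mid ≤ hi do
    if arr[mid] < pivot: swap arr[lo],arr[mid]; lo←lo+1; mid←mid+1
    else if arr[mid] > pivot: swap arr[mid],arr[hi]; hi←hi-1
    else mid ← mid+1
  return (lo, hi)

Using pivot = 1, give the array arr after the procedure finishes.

lo=0 mid=0 hi=6
13>1: swap(0,6), hi=5 ⇒ 4 1 2 8 10 14 13
4>1: swap(0,5), hi=4 ⇒ 14 1 2 8 10 4 13
14>1: swap(0,4), hi=3 ⇒ 10 1 2 8 14 4 13
10>1: swap(0,3), hi=2 ⇒ 8 1 2 10 14 4 13
8>1: swap(0,2), hi=1 ⇒ 2 1 8 10 14 4 13
2>1: swap(0,1), hi=0 ⇒ 1 2 8 10 14 4 13
1=1: mid=1
done. lo=0 hi=0; arr=1 2 8 10 14 4 13

1 2 8 10 14 4 13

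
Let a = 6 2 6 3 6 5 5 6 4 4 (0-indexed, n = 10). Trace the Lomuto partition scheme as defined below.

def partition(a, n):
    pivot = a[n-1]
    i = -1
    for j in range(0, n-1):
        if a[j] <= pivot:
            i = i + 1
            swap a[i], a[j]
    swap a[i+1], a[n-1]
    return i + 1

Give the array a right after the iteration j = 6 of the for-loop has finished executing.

2 3 6 6 6 5 5 6 4 4

pivot = a[9] = 4; i = -1
j=0: a[0]=6 > 4 → no swap
j=1: a[1]=2 ≤ 4 → i=0, swap a[0],a[1] → 2 6 6 3 6 5 5 6 4 4
j=2: a[2]=6 > 4 → no swap
j=3: a[3]=3 ≤ 4 → i=1, swap a[1],a[3] → 2 3 6 6 6 5 5 6 4 4
j=4: a[4]=6 > 4 → no swap
j=5: a[5]=5 > 4 → no swap
j=6: a[6]=5 > 4 → no swap
(after j=6) a = 2 3 6 6 6 5 5 6 4 4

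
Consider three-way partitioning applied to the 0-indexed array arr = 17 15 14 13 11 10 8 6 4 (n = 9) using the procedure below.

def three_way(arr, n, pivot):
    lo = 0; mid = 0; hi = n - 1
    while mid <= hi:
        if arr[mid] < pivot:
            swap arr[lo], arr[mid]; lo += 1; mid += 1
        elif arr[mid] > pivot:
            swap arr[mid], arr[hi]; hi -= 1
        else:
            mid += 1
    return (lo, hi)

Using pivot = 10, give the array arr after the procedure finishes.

4 6 8 10 11 13 14 15 17

pivot = 10; lo=0, mid=0, hi=8
arr[mid]=17>10: swap arr[0],arr[8]; hi=7 → 4 15 14 13 11 10 8 6 17
arr[mid]=4<10: swap arr[0],arr[0]; lo=1,mid=1 → 4 15 14 13 11 10 8 6 17
arr[mid]=15>10: swap arr[1],arr[7]; hi=6 → 4 6 14 13 11 10 8 15 17
arr[mid]=6<10: swap arr[1],arr[1]; lo=2,mid=2 → 4 6 14 13 11 10 8 15 17
arr[mid]=14>10: swap arr[2],arr[6]; hi=5 → 4 6 8 13 11 10 14 15 17
arr[mid]=8<10: swap arr[2],arr[2]; lo=3,mid=3 → 4 6 8 13 11 10 14 15 17
arr[mid]=13>10: swap arr[3],arr[5]; hi=4 → 4 6 8 10 11 13 14 15 17
arr[mid]=10=10: mid=4
arr[mid]=11>10: swap arr[4],arr[4]; hi=3 → 4 6 8 10 11 13 14 15 17
end: lo=3, hi=3; arr = 4 6 8 10 11 13 14 15 17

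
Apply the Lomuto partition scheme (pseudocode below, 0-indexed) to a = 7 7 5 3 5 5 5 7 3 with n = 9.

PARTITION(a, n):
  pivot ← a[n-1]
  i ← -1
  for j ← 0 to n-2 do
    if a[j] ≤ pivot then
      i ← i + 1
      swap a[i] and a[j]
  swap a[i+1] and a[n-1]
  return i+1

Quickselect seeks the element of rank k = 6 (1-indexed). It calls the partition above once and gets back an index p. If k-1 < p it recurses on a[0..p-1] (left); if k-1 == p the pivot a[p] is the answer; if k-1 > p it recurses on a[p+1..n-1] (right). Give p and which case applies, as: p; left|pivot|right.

pivot = a[8] = 3; i = -1
j=0: a[0]=7 > 3 → no swap
j=1: a[1]=7 > 3 → no swap
j=2: a[2]=5 > 3 → no swap
j=3: a[3]=3 ≤ 3 → i=0, swap a[0],a[3] → 3 7 5 7 5 5 5 7 3
j=4: a[4]=5 > 3 → no swap
j=5: a[5]=5 > 3 → no swap
j=6: a[6]=5 > 3 → no swap
j=7: a[7]=7 > 3 → no swap
final swap a[1],a[8] → 3 3 5 7 5 5 5 7 7; return 1
p = 1; k-1 = 5 > 1 ⇒ right

1; right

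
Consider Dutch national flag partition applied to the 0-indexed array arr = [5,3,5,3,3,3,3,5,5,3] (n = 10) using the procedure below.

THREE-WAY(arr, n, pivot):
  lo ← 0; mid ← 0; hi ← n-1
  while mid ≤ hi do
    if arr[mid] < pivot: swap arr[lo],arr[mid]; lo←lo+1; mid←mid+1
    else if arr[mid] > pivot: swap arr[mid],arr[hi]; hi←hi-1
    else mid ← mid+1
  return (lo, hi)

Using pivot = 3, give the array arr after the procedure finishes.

lo=0 mid=0 hi=9
5>3: swap(0,9), hi=8 ⇒ [3,3,5,3,3,3,3,5,5,5]
3=3: mid=1
3=3: mid=2
5>3: swap(2,8), hi=7 ⇒ [3,3,5,3,3,3,3,5,5,5]
5>3: swap(2,7), hi=6 ⇒ [3,3,5,3,3,3,3,5,5,5]
5>3: swap(2,6), hi=5 ⇒ [3,3,3,3,3,3,5,5,5,5]
3=3: mid=3
3=3: mid=4
3=3: mid=5
3=3: mid=6
done. lo=0 hi=5; arr=[3,3,3,3,3,3,5,5,5,5]

[3,3,3,3,3,3,5,5,5,5]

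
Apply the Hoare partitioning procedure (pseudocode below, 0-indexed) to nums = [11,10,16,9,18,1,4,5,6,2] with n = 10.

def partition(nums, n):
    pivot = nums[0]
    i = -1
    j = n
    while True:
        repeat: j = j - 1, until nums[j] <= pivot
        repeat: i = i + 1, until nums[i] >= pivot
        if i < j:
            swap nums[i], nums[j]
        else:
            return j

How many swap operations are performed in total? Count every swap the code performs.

pivot=11
j stops at 9 (2), i stops at 0 (11); swap ⇒ [2,10,16,9,18,1,4,5,6,11]
j stops at 8 (6), i stops at 2 (16); swap ⇒ [2,10,6,9,18,1,4,5,16,11]
j stops at 7 (5), i stops at 4 (18); swap ⇒ [2,10,6,9,5,1,4,18,16,11]
j stops at 6, i stops at 7; i≥j ⇒ return 6. nums=[2,10,6,9,5,1,4,18,16,11]

3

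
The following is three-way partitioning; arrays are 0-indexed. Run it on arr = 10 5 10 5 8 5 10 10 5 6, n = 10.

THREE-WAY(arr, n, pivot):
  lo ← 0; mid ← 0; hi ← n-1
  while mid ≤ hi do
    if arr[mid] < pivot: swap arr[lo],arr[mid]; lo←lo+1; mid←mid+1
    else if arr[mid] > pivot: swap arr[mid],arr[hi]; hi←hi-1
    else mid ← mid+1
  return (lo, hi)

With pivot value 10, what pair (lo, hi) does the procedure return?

lo=0 mid=0 hi=9
10=10: mid=1
5<10: swap(0,1), lo=1 mid=2 ⇒ 5 10 10 5 8 5 10 10 5 6
10=10: mid=3
5<10: swap(1,3), lo=2 mid=4 ⇒ 5 5 10 10 8 5 10 10 5 6
8<10: swap(2,4), lo=3 mid=5 ⇒ 5 5 8 10 10 5 10 10 5 6
5<10: swap(3,5), lo=4 mid=6 ⇒ 5 5 8 5 10 10 10 10 5 6
10=10: mid=7
10=10: mid=8
5<10: swap(4,8), lo=5 mid=9 ⇒ 5 5 8 5 5 10 10 10 10 6
6<10: swap(5,9), lo=6 mid=10 ⇒ 5 5 8 5 5 6 10 10 10 10
done. lo=6 hi=9; arr=5 5 8 5 5 6 10 10 10 10

(6, 9)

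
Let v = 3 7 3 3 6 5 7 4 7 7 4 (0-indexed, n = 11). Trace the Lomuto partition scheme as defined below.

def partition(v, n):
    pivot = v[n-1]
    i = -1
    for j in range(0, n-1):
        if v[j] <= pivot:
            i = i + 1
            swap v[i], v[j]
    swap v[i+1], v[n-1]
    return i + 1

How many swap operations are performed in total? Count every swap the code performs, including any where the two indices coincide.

pivot=4, i=-1
j=0: 3≤4, i=0, swap(0,0) ⇒ 3 7 3 3 6 5 7 4 7 7 4
j=1: 7>4, skip
j=2: 3≤4, i=1, swap(1,2) ⇒ 3 3 7 3 6 5 7 4 7 7 4
j=3: 3≤4, i=2, swap(2,3) ⇒ 3 3 3 7 6 5 7 4 7 7 4
j=4: 6>4, skip
j=5: 5>4, skip
j=6: 7>4, skip
j=7: 4≤4, i=3, swap(3,7) ⇒ 3 3 3 4 6 5 7 7 7 7 4
j=8: 7>4, skip
j=9: 7>4, skip
swap(4,10) ⇒ 3 3 3 4 4 5 7 7 7 7 6; return 4

5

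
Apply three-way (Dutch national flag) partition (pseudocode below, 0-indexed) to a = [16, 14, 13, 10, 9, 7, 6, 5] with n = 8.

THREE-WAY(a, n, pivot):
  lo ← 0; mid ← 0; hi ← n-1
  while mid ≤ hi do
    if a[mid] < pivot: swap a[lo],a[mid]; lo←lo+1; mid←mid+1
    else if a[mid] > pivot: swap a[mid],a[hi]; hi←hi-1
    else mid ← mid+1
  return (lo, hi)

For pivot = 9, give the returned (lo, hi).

(3, 3)

pivot = 9; lo=0, mid=0, hi=7
a[mid]=16>9: swap a[0],a[7]; hi=6 → [5, 14, 13, 10, 9, 7, 6, 16]
a[mid]=5<9: swap a[0],a[0]; lo=1,mid=1 → [5, 14, 13, 10, 9, 7, 6, 16]
a[mid]=14>9: swap a[1],a[6]; hi=5 → [5, 6, 13, 10, 9, 7, 14, 16]
a[mid]=6<9: swap a[1],a[1]; lo=2,mid=2 → [5, 6, 13, 10, 9, 7, 14, 16]
a[mid]=13>9: swap a[2],a[5]; hi=4 → [5, 6, 7, 10, 9, 13, 14, 16]
a[mid]=7<9: swap a[2],a[2]; lo=3,mid=3 → [5, 6, 7, 10, 9, 13, 14, 16]
a[mid]=10>9: swap a[3],a[4]; hi=3 → [5, 6, 7, 9, 10, 13, 14, 16]
a[mid]=9=9: mid=4
end: lo=3, hi=3; a = [5, 6, 7, 9, 10, 13, 14, 16]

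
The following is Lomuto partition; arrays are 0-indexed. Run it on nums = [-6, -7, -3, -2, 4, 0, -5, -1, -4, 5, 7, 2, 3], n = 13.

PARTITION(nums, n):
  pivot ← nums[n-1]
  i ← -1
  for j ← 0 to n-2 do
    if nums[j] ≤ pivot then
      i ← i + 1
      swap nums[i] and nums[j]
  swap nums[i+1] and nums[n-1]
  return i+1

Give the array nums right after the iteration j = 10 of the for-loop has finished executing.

pivot = nums[12] = 3; i = -1
j=0: nums[0]=-6 ≤ 3 → i=0, swap nums[0],nums[0] (no change) → [-6, -7, -3, -2, 4, 0, -5, -1, -4, 5, 7, 2, 3]
j=1: nums[1]=-7 ≤ 3 → i=1, swap nums[1],nums[1] (no change) → [-6, -7, -3, -2, 4, 0, -5, -1, -4, 5, 7, 2, 3]
j=2: nums[2]=-3 ≤ 3 → i=2, swap nums[2],nums[2] (no change) → [-6, -7, -3, -2, 4, 0, -5, -1, -4, 5, 7, 2, 3]
j=3: nums[3]=-2 ≤ 3 → i=3, swap nums[3],nums[3] (no change) → [-6, -7, -3, -2, 4, 0, -5, -1, -4, 5, 7, 2, 3]
j=4: nums[4]=4 > 3 → no swap
j=5: nums[5]=0 ≤ 3 → i=4, swap nums[4],nums[5] → [-6, -7, -3, -2, 0, 4, -5, -1, -4, 5, 7, 2, 3]
j=6: nums[6]=-5 ≤ 3 → i=5, swap nums[5],nums[6] → [-6, -7, -3, -2, 0, -5, 4, -1, -4, 5, 7, 2, 3]
j=7: nums[7]=-1 ≤ 3 → i=6, swap nums[6],nums[7] → [-6, -7, -3, -2, 0, -5, -1, 4, -4, 5, 7, 2, 3]
j=8: nums[8]=-4 ≤ 3 → i=7, swap nums[7],nums[8] → [-6, -7, -3, -2, 0, -5, -1, -4, 4, 5, 7, 2, 3]
j=9: nums[9]=5 > 3 → no swap
j=10: nums[10]=7 > 3 → no swap
(after j=10) nums = [-6, -7, -3, -2, 0, -5, -1, -4, 4, 5, 7, 2, 3]

[-6, -7, -3, -2, 0, -5, -1, -4, 4, 5, 7, 2, 3]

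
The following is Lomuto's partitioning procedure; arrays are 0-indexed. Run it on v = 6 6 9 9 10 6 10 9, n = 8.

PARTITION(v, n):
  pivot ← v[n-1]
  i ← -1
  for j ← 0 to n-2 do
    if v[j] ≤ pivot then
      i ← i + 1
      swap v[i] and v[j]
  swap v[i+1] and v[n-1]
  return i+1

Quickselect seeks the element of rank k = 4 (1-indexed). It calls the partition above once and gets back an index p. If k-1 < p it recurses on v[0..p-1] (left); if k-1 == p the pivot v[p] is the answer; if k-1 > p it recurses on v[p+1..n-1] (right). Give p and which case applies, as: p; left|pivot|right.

pivot = v[7] = 9; i = -1
j=0: v[0]=6 ≤ 9 → i=0, swap v[0],v[0] (no change) → 6 6 9 9 10 6 10 9
j=1: v[1]=6 ≤ 9 → i=1, swap v[1],v[1] (no change) → 6 6 9 9 10 6 10 9
j=2: v[2]=9 ≤ 9 → i=2, swap v[2],v[2] (no change) → 6 6 9 9 10 6 10 9
j=3: v[3]=9 ≤ 9 → i=3, swap v[3],v[3] (no change) → 6 6 9 9 10 6 10 9
j=4: v[4]=10 > 9 → no swap
j=5: v[5]=6 ≤ 9 → i=4, swap v[4],v[5] → 6 6 9 9 6 10 10 9
j=6: v[6]=10 > 9 → no swap
final swap v[5],v[7] → 6 6 9 9 6 9 10 10; return 5
p = 5; k-1 = 3 < 5 ⇒ left

5; left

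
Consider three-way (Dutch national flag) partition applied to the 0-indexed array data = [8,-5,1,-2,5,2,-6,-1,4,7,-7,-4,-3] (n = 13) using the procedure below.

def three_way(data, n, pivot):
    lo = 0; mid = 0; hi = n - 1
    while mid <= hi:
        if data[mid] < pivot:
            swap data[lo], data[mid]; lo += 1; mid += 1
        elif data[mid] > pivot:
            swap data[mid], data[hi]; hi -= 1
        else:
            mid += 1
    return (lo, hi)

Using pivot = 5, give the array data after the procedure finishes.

pivot = 5; lo=0, mid=0, hi=12
data[mid]=8>5: swap data[0],data[12]; hi=11 → [-3,-5,1,-2,5,2,-6,-1,4,7,-7,-4,8]
data[mid]=-3<5: swap data[0],data[0]; lo=1,mid=1 → [-3,-5,1,-2,5,2,-6,-1,4,7,-7,-4,8]
data[mid]=-5<5: swap data[1],data[1]; lo=2,mid=2 → [-3,-5,1,-2,5,2,-6,-1,4,7,-7,-4,8]
data[mid]=1<5: swap data[2],data[2]; lo=3,mid=3 → [-3,-5,1,-2,5,2,-6,-1,4,7,-7,-4,8]
data[mid]=-2<5: swap data[3],data[3]; lo=4,mid=4 → [-3,-5,1,-2,5,2,-6,-1,4,7,-7,-4,8]
data[mid]=5=5: mid=5
data[mid]=2<5: swap data[4],data[5]; lo=5,mid=6 → [-3,-5,1,-2,2,5,-6,-1,4,7,-7,-4,8]
data[mid]=-6<5: swap data[5],data[6]; lo=6,mid=7 → [-3,-5,1,-2,2,-6,5,-1,4,7,-7,-4,8]
data[mid]=-1<5: swap data[6],data[7]; lo=7,mid=8 → [-3,-5,1,-2,2,-6,-1,5,4,7,-7,-4,8]
data[mid]=4<5: swap data[7],data[8]; lo=8,mid=9 → [-3,-5,1,-2,2,-6,-1,4,5,7,-7,-4,8]
data[mid]=7>5: swap data[9],data[11]; hi=10 → [-3,-5,1,-2,2,-6,-1,4,5,-4,-7,7,8]
data[mid]=-4<5: swap data[8],data[9]; lo=9,mid=10 → [-3,-5,1,-2,2,-6,-1,4,-4,5,-7,7,8]
data[mid]=-7<5: swap data[9],data[10]; lo=10,mid=11 → [-3,-5,1,-2,2,-6,-1,4,-4,-7,5,7,8]
end: lo=10, hi=10; data = [-3,-5,1,-2,2,-6,-1,4,-4,-7,5,7,8]

[-3,-5,1,-2,2,-6,-1,4,-4,-7,5,7,8]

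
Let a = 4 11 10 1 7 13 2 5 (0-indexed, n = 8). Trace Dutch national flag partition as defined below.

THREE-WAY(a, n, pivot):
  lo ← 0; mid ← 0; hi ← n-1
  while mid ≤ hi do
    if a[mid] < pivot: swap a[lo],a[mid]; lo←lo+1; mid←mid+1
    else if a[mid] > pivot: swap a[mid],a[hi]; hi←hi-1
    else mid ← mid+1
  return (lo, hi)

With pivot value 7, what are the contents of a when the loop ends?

lo=0 mid=0 hi=7
4<7: swap(0,0), lo=1 mid=1 ⇒ 4 11 10 1 7 13 2 5
11>7: swap(1,7), hi=6 ⇒ 4 5 10 1 7 13 2 11
5<7: swap(1,1), lo=2 mid=2 ⇒ 4 5 10 1 7 13 2 11
10>7: swap(2,6), hi=5 ⇒ 4 5 2 1 7 13 10 11
2<7: swap(2,2), lo=3 mid=3 ⇒ 4 5 2 1 7 13 10 11
1<7: swap(3,3), lo=4 mid=4 ⇒ 4 5 2 1 7 13 10 11
7=7: mid=5
13>7: swap(5,5), hi=4 ⇒ 4 5 2 1 7 13 10 11
done. lo=4 hi=4; a=4 5 2 1 7 13 10 11

4 5 2 1 7 13 10 11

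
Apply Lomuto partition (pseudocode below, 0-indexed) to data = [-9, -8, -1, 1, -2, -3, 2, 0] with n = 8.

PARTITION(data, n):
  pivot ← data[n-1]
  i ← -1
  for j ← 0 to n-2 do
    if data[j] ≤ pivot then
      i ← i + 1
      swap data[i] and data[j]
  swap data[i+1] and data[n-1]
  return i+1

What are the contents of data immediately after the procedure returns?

pivot = data[7] = 0; i = -1
j=0: data[0]=-9 ≤ 0 → i=0, swap data[0],data[0] (no change) → [-9, -8, -1, 1, -2, -3, 2, 0]
j=1: data[1]=-8 ≤ 0 → i=1, swap data[1],data[1] (no change) → [-9, -8, -1, 1, -2, -3, 2, 0]
j=2: data[2]=-1 ≤ 0 → i=2, swap data[2],data[2] (no change) → [-9, -8, -1, 1, -2, -3, 2, 0]
j=3: data[3]=1 > 0 → no swap
j=4: data[4]=-2 ≤ 0 → i=3, swap data[3],data[4] → [-9, -8, -1, -2, 1, -3, 2, 0]
j=5: data[5]=-3 ≤ 0 → i=4, swap data[4],data[5] → [-9, -8, -1, -2, -3, 1, 2, 0]
j=6: data[6]=2 > 0 → no swap
final swap data[5],data[7] → [-9, -8, -1, -2, -3, 0, 2, 1]; return 5

[-9, -8, -1, -2, -3, 0, 2, 1]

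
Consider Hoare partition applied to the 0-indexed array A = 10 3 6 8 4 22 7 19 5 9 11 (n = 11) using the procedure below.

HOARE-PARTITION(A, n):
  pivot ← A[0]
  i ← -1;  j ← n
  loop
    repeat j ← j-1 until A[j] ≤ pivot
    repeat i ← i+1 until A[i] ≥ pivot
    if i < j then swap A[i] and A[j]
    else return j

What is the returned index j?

6

pivot=10
j stops at 9 (9), i stops at 0 (10); swap ⇒ 9 3 6 8 4 22 7 19 5 10 11
j stops at 8 (5), i stops at 5 (22); swap ⇒ 9 3 6 8 4 5 7 19 22 10 11
j stops at 6, i stops at 7; i≥j ⇒ return 6. A=9 3 6 8 4 5 7 19 22 10 11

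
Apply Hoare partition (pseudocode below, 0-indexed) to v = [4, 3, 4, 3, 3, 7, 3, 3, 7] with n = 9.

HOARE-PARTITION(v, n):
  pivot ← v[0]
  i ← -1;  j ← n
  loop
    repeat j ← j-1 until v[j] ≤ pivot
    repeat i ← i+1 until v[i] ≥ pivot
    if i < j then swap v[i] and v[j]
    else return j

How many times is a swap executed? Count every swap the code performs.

2

pivot=4
j stops at 7 (3), i stops at 0 (4); swap ⇒ [3, 3, 4, 3, 3, 7, 3, 4, 7]
j stops at 6 (3), i stops at 2 (4); swap ⇒ [3, 3, 3, 3, 3, 7, 4, 4, 7]
j stops at 4, i stops at 5; i≥j ⇒ return 4. v=[3, 3, 3, 3, 3, 7, 4, 4, 7]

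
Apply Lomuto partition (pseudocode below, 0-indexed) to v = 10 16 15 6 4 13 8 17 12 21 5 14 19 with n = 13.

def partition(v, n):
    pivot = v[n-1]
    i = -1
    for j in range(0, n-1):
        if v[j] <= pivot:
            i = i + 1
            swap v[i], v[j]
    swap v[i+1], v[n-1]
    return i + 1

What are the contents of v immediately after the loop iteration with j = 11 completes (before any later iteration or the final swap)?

10 16 15 6 4 13 8 17 12 5 14 21 19

pivot = v[12] = 19; i = -1
j=0: v[0]=10 ≤ 19 → i=0, swap v[0],v[0] (no change) → 10 16 15 6 4 13 8 17 12 21 5 14 19
j=1: v[1]=16 ≤ 19 → i=1, swap v[1],v[1] (no change) → 10 16 15 6 4 13 8 17 12 21 5 14 19
j=2: v[2]=15 ≤ 19 → i=2, swap v[2],v[2] (no change) → 10 16 15 6 4 13 8 17 12 21 5 14 19
j=3: v[3]=6 ≤ 19 → i=3, swap v[3],v[3] (no change) → 10 16 15 6 4 13 8 17 12 21 5 14 19
j=4: v[4]=4 ≤ 19 → i=4, swap v[4],v[4] (no change) → 10 16 15 6 4 13 8 17 12 21 5 14 19
j=5: v[5]=13 ≤ 19 → i=5, swap v[5],v[5] (no change) → 10 16 15 6 4 13 8 17 12 21 5 14 19
j=6: v[6]=8 ≤ 19 → i=6, swap v[6],v[6] (no change) → 10 16 15 6 4 13 8 17 12 21 5 14 19
j=7: v[7]=17 ≤ 19 → i=7, swap v[7],v[7] (no change) → 10 16 15 6 4 13 8 17 12 21 5 14 19
j=8: v[8]=12 ≤ 19 → i=8, swap v[8],v[8] (no change) → 10 16 15 6 4 13 8 17 12 21 5 14 19
j=9: v[9]=21 > 19 → no swap
j=10: v[10]=5 ≤ 19 → i=9, swap v[9],v[10] → 10 16 15 6 4 13 8 17 12 5 21 14 19
j=11: v[11]=14 ≤ 19 → i=10, swap v[10],v[11] → 10 16 15 6 4 13 8 17 12 5 14 21 19
(after j=11) v = 10 16 15 6 4 13 8 17 12 5 14 21 19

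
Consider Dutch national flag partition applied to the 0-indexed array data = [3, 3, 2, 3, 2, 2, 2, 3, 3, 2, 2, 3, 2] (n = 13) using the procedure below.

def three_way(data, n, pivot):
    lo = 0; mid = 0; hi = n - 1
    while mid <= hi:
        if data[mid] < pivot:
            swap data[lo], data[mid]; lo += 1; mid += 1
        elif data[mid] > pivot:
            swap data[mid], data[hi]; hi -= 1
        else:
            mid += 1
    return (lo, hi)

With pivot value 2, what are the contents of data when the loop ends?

[2, 2, 2, 2, 2, 2, 2, 3, 3, 3, 3, 3, 3]

pivot = 2; lo=0, mid=0, hi=12
data[mid]=3>2: swap data[0],data[12]; hi=11 → [2, 3, 2, 3, 2, 2, 2, 3, 3, 2, 2, 3, 3]
data[mid]=2=2: mid=1
data[mid]=3>2: swap data[1],data[11]; hi=10 → [2, 3, 2, 3, 2, 2, 2, 3, 3, 2, 2, 3, 3]
data[mid]=3>2: swap data[1],data[10]; hi=9 → [2, 2, 2, 3, 2, 2, 2, 3, 3, 2, 3, 3, 3]
data[mid]=2=2: mid=2
data[mid]=2=2: mid=3
data[mid]=3>2: swap data[3],data[9]; hi=8 → [2, 2, 2, 2, 2, 2, 2, 3, 3, 3, 3, 3, 3]
data[mid]=2=2: mid=4
data[mid]=2=2: mid=5
data[mid]=2=2: mid=6
data[mid]=2=2: mid=7
data[mid]=3>2: swap data[7],data[8]; hi=7 → [2, 2, 2, 2, 2, 2, 2, 3, 3, 3, 3, 3, 3]
data[mid]=3>2: swap data[7],data[7]; hi=6 → [2, 2, 2, 2, 2, 2, 2, 3, 3, 3, 3, 3, 3]
end: lo=0, hi=6; data = [2, 2, 2, 2, 2, 2, 2, 3, 3, 3, 3, 3, 3]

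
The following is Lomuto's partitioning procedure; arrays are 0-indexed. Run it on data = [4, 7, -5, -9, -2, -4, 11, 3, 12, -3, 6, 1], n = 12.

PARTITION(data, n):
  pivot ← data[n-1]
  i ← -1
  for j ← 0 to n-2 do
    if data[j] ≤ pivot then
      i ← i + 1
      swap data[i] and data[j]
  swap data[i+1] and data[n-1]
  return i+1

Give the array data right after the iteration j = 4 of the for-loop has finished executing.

[-5, -9, -2, 7, 4, -4, 11, 3, 12, -3, 6, 1]

pivot = data[11] = 1; i = -1
j=0: data[0]=4 > 1 → no swap
j=1: data[1]=7 > 1 → no swap
j=2: data[2]=-5 ≤ 1 → i=0, swap data[0],data[2] → [-5, 7, 4, -9, -2, -4, 11, 3, 12, -3, 6, 1]
j=3: data[3]=-9 ≤ 1 → i=1, swap data[1],data[3] → [-5, -9, 4, 7, -2, -4, 11, 3, 12, -3, 6, 1]
j=4: data[4]=-2 ≤ 1 → i=2, swap data[2],data[4] → [-5, -9, -2, 7, 4, -4, 11, 3, 12, -3, 6, 1]
(after j=4) data = [-5, -9, -2, 7, 4, -4, 11, 3, 12, -3, 6, 1]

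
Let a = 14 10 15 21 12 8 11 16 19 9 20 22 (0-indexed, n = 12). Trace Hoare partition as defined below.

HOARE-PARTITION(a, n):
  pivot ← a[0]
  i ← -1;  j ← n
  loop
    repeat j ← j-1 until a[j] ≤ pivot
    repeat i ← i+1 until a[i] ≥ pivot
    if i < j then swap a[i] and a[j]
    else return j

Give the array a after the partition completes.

9 10 11 8 12 21 15 16 19 14 20 22

pivot = a[0] = 14; i = -1, j = 12
j→9 (a[9]=9≤14), i→0 (a[0]=14≥14); i<j, swap → 9 10 15 21 12 8 11 16 19 14 20 22
j→6 (a[6]=11≤14), i→2 (a[2]=15≥14); i<j, swap → 9 10 11 21 12 8 15 16 19 14 20 22
j→5 (a[5]=8≤14), i→3 (a[3]=21≥14); i<j, swap → 9 10 11 8 12 21 15 16 19 14 20 22
j→4, i→5; i≥j, return j=4. a = 9 10 11 8 12 21 15 16 19 14 20 22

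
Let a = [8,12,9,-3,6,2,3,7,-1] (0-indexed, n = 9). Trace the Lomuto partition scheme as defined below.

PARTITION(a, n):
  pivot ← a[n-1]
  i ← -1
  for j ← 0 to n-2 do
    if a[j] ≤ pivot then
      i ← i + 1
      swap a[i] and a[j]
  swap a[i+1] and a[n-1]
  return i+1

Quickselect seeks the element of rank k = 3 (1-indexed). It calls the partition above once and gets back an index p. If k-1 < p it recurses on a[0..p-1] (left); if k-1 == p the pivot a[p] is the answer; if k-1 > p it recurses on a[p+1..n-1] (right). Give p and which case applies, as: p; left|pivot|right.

pivot = a[8] = -1; i = -1
j=0: a[0]=8 > -1 → no swap
j=1: a[1]=12 > -1 → no swap
j=2: a[2]=9 > -1 → no swap
j=3: a[3]=-3 ≤ -1 → i=0, swap a[0],a[3] → [-3,12,9,8,6,2,3,7,-1]
j=4: a[4]=6 > -1 → no swap
j=5: a[5]=2 > -1 → no swap
j=6: a[6]=3 > -1 → no swap
j=7: a[7]=7 > -1 → no swap
final swap a[1],a[8] → [-3,-1,9,8,6,2,3,7,12]; return 1
p = 1; k-1 = 2 > 1 ⇒ right

1; right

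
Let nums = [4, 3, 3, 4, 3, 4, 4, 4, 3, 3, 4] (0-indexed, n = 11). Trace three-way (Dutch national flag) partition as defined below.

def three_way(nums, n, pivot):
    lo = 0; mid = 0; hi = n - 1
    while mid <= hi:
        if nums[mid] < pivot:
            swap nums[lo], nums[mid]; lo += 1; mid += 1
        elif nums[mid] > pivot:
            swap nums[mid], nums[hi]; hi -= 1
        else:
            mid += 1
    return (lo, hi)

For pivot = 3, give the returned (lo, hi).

lo=0 mid=0 hi=10
4>3: swap(0,10), hi=9 ⇒ [4, 3, 3, 4, 3, 4, 4, 4, 3, 3, 4]
4>3: swap(0,9), hi=8 ⇒ [3, 3, 3, 4, 3, 4, 4, 4, 3, 4, 4]
3=3: mid=1
3=3: mid=2
3=3: mid=3
4>3: swap(3,8), hi=7 ⇒ [3, 3, 3, 3, 3, 4, 4, 4, 4, 4, 4]
3=3: mid=4
3=3: mid=5
4>3: swap(5,7), hi=6 ⇒ [3, 3, 3, 3, 3, 4, 4, 4, 4, 4, 4]
4>3: swap(5,6), hi=5 ⇒ [3, 3, 3, 3, 3, 4, 4, 4, 4, 4, 4]
4>3: swap(5,5), hi=4 ⇒ [3, 3, 3, 3, 3, 4, 4, 4, 4, 4, 4]
done. lo=0 hi=4; nums=[3, 3, 3, 3, 3, 4, 4, 4, 4, 4, 4]

(0, 4)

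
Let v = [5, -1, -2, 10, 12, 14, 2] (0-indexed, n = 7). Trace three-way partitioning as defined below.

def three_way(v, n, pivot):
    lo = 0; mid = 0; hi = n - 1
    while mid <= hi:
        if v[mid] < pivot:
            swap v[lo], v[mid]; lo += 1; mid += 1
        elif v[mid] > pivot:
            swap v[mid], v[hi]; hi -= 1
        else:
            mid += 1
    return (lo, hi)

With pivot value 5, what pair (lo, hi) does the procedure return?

(3, 3)

pivot = 5; lo=0, mid=0, hi=6
v[mid]=5=5: mid=1
v[mid]=-1<5: swap v[0],v[1]; lo=1,mid=2 → [-1, 5, -2, 10, 12, 14, 2]
v[mid]=-2<5: swap v[1],v[2]; lo=2,mid=3 → [-1, -2, 5, 10, 12, 14, 2]
v[mid]=10>5: swap v[3],v[6]; hi=5 → [-1, -2, 5, 2, 12, 14, 10]
v[mid]=2<5: swap v[2],v[3]; lo=3,mid=4 → [-1, -2, 2, 5, 12, 14, 10]
v[mid]=12>5: swap v[4],v[5]; hi=4 → [-1, -2, 2, 5, 14, 12, 10]
v[mid]=14>5: swap v[4],v[4]; hi=3 → [-1, -2, 2, 5, 14, 12, 10]
end: lo=3, hi=3; v = [-1, -2, 2, 5, 14, 12, 10]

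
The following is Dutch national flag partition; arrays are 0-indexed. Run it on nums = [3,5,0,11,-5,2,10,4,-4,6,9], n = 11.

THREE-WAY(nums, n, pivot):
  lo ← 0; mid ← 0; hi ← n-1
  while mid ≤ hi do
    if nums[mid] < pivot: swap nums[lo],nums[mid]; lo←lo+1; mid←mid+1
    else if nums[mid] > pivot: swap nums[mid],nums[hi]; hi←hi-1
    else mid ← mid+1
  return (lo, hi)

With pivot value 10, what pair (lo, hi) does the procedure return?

pivot = 10; lo=0, mid=0, hi=10
nums[mid]=3<10: swap nums[0],nums[0]; lo=1,mid=1 → [3,5,0,11,-5,2,10,4,-4,6,9]
nums[mid]=5<10: swap nums[1],nums[1]; lo=2,mid=2 → [3,5,0,11,-5,2,10,4,-4,6,9]
nums[mid]=0<10: swap nums[2],nums[2]; lo=3,mid=3 → [3,5,0,11,-5,2,10,4,-4,6,9]
nums[mid]=11>10: swap nums[3],nums[10]; hi=9 → [3,5,0,9,-5,2,10,4,-4,6,11]
nums[mid]=9<10: swap nums[3],nums[3]; lo=4,mid=4 → [3,5,0,9,-5,2,10,4,-4,6,11]
nums[mid]=-5<10: swap nums[4],nums[4]; lo=5,mid=5 → [3,5,0,9,-5,2,10,4,-4,6,11]
nums[mid]=2<10: swap nums[5],nums[5]; lo=6,mid=6 → [3,5,0,9,-5,2,10,4,-4,6,11]
nums[mid]=10=10: mid=7
nums[mid]=4<10: swap nums[6],nums[7]; lo=7,mid=8 → [3,5,0,9,-5,2,4,10,-4,6,11]
nums[mid]=-4<10: swap nums[7],nums[8]; lo=8,mid=9 → [3,5,0,9,-5,2,4,-4,10,6,11]
nums[mid]=6<10: swap nums[8],nums[9]; lo=9,mid=10 → [3,5,0,9,-5,2,4,-4,6,10,11]
end: lo=9, hi=9; nums = [3,5,0,9,-5,2,4,-4,6,10,11]

(9, 9)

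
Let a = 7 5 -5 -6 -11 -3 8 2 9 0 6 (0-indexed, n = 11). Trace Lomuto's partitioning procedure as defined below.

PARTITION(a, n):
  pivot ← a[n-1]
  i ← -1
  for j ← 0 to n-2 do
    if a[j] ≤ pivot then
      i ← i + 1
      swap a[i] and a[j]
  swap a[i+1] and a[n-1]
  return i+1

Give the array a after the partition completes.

pivot = a[10] = 6; i = -1
j=0: a[0]=7 > 6 → no swap
j=1: a[1]=5 ≤ 6 → i=0, swap a[0],a[1] → 5 7 -5 -6 -11 -3 8 2 9 0 6
j=2: a[2]=-5 ≤ 6 → i=1, swap a[1],a[2] → 5 -5 7 -6 -11 -3 8 2 9 0 6
j=3: a[3]=-6 ≤ 6 → i=2, swap a[2],a[3] → 5 -5 -6 7 -11 -3 8 2 9 0 6
j=4: a[4]=-11 ≤ 6 → i=3, swap a[3],a[4] → 5 -5 -6 -11 7 -3 8 2 9 0 6
j=5: a[5]=-3 ≤ 6 → i=4, swap a[4],a[5] → 5 -5 -6 -11 -3 7 8 2 9 0 6
j=6: a[6]=8 > 6 → no swap
j=7: a[7]=2 ≤ 6 → i=5, swap a[5],a[7] → 5 -5 -6 -11 -3 2 8 7 9 0 6
j=8: a[8]=9 > 6 → no swap
j=9: a[9]=0 ≤ 6 → i=6, swap a[6],a[9] → 5 -5 -6 -11 -3 2 0 7 9 8 6
final swap a[7],a[10] → 5 -5 -6 -11 -3 2 0 6 9 8 7; return 7

5 -5 -6 -11 -3 2 0 6 9 8 7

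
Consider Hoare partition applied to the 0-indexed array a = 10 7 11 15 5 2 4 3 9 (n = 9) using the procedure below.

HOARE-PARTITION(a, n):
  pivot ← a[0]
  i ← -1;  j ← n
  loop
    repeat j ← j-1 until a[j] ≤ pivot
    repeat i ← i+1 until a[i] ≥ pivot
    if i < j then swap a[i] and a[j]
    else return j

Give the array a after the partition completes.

9 7 3 4 5 2 15 11 10

pivot=10
j stops at 8 (9), i stops at 0 (10); swap ⇒ 9 7 11 15 5 2 4 3 10
j stops at 7 (3), i stops at 2 (11); swap ⇒ 9 7 3 15 5 2 4 11 10
j stops at 6 (4), i stops at 3 (15); swap ⇒ 9 7 3 4 5 2 15 11 10
j stops at 5, i stops at 6; i≥j ⇒ return 5. a=9 7 3 4 5 2 15 11 10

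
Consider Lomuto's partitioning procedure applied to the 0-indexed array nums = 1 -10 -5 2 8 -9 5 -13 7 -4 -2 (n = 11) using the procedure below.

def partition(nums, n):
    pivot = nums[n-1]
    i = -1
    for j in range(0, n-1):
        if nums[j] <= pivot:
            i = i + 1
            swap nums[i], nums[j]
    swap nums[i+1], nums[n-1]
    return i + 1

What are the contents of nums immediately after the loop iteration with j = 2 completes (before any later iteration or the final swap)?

-10 -5 1 2 8 -9 5 -13 7 -4 -2

pivot=-2, i=-1
j=0: 1>-2, skip
j=1: -10≤-2, i=0, swap(0,1) ⇒ -10 1 -5 2 8 -9 5 -13 7 -4 -2
j=2: -5≤-2, i=1, swap(1,2) ⇒ -10 -5 1 2 8 -9 5 -13 7 -4 -2
(after j=2) nums = -10 -5 1 2 8 -9 5 -13 7 -4 -2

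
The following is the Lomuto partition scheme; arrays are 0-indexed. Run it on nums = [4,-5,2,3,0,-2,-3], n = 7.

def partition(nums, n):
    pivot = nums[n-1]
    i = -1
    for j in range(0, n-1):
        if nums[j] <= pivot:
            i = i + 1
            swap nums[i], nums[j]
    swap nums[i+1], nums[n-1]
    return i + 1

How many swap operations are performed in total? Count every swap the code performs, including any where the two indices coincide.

pivot=-3, i=-1
j=0: 4>-3, skip
j=1: -5≤-3, i=0, swap(0,1) ⇒ [-5,4,2,3,0,-2,-3]
j=2: 2>-3, skip
j=3: 3>-3, skip
j=4: 0>-3, skip
j=5: -2>-3, skip
swap(1,6) ⇒ [-5,-3,2,3,0,-2,4]; return 1

2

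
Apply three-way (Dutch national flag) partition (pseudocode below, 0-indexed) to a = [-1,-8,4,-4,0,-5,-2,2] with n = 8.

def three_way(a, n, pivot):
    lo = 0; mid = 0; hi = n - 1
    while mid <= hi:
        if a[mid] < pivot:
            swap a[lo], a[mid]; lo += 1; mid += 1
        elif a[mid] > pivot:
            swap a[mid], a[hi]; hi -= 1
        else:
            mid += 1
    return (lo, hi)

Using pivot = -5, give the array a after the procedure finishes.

pivot = -5; lo=0, mid=0, hi=7
a[mid]=-1>-5: swap a[0],a[7]; hi=6 → [2,-8,4,-4,0,-5,-2,-1]
a[mid]=2>-5: swap a[0],a[6]; hi=5 → [-2,-8,4,-4,0,-5,2,-1]
a[mid]=-2>-5: swap a[0],a[5]; hi=4 → [-5,-8,4,-4,0,-2,2,-1]
a[mid]=-5=-5: mid=1
a[mid]=-8<-5: swap a[0],a[1]; lo=1,mid=2 → [-8,-5,4,-4,0,-2,2,-1]
a[mid]=4>-5: swap a[2],a[4]; hi=3 → [-8,-5,0,-4,4,-2,2,-1]
a[mid]=0>-5: swap a[2],a[3]; hi=2 → [-8,-5,-4,0,4,-2,2,-1]
a[mid]=-4>-5: swap a[2],a[2]; hi=1 → [-8,-5,-4,0,4,-2,2,-1]
end: lo=1, hi=1; a = [-8,-5,-4,0,4,-2,2,-1]

[-8,-5,-4,0,4,-2,2,-1]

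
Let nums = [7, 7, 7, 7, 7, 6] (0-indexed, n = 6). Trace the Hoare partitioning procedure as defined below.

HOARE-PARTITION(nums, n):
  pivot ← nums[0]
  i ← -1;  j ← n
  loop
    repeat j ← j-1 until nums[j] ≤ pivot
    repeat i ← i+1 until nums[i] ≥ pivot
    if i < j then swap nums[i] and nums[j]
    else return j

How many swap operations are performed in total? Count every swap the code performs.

3

pivot = nums[0] = 7; i = -1, j = 6
j→5 (nums[5]=6≤7), i→0 (nums[0]=7≥7); i<j, swap → [6, 7, 7, 7, 7, 7]
j→4 (nums[4]=7≤7), i→1 (nums[1]=7≥7); i<j, swap → [6, 7, 7, 7, 7, 7]
j→3 (nums[3]=7≤7), i→2 (nums[2]=7≥7); i<j, swap → [6, 7, 7, 7, 7, 7]
j→2, i→3; i≥j, return j=2. nums = [6, 7, 7, 7, 7, 7]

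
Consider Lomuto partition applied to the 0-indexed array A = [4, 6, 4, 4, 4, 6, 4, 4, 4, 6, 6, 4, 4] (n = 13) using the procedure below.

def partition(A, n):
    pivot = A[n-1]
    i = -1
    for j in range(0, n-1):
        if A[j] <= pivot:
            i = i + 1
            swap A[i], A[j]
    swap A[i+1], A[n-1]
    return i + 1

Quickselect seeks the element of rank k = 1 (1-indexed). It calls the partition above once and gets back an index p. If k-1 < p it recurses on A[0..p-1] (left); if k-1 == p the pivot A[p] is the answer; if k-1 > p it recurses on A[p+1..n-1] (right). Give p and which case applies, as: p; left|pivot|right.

pivot = A[12] = 4; i = -1
j=0: A[0]=4 ≤ 4 → i=0, swap A[0],A[0] (no change) → [4, 6, 4, 4, 4, 6, 4, 4, 4, 6, 6, 4, 4]
j=1: A[1]=6 > 4 → no swap
j=2: A[2]=4 ≤ 4 → i=1, swap A[1],A[2] → [4, 4, 6, 4, 4, 6, 4, 4, 4, 6, 6, 4, 4]
j=3: A[3]=4 ≤ 4 → i=2, swap A[2],A[3] → [4, 4, 4, 6, 4, 6, 4, 4, 4, 6, 6, 4, 4]
j=4: A[4]=4 ≤ 4 → i=3, swap A[3],A[4] → [4, 4, 4, 4, 6, 6, 4, 4, 4, 6, 6, 4, 4]
j=5: A[5]=6 > 4 → no swap
j=6: A[6]=4 ≤ 4 → i=4, swap A[4],A[6] → [4, 4, 4, 4, 4, 6, 6, 4, 4, 6, 6, 4, 4]
j=7: A[7]=4 ≤ 4 → i=5, swap A[5],A[7] → [4, 4, 4, 4, 4, 4, 6, 6, 4, 6, 6, 4, 4]
j=8: A[8]=4 ≤ 4 → i=6, swap A[6],A[8] → [4, 4, 4, 4, 4, 4, 4, 6, 6, 6, 6, 4, 4]
j=9: A[9]=6 > 4 → no swap
j=10: A[10]=6 > 4 → no swap
j=11: A[11]=4 ≤ 4 → i=7, swap A[7],A[11] → [4, 4, 4, 4, 4, 4, 4, 4, 6, 6, 6, 6, 4]
final swap A[8],A[12] → [4, 4, 4, 4, 4, 4, 4, 4, 4, 6, 6, 6, 6]; return 8
p = 8; k-1 = 0 < 8 ⇒ left

8; left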